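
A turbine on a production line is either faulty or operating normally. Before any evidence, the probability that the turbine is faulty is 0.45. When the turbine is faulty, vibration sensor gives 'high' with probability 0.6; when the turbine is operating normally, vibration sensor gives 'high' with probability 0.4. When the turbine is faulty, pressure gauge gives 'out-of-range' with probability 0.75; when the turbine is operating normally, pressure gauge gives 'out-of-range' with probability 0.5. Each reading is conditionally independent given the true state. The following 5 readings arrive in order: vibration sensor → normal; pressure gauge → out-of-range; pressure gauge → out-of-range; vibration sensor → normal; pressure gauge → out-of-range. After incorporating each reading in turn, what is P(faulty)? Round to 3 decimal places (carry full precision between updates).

Each posterior becomes the prior for the next update.
After vibration sensor='normal': P(faulty) = 0.4·0.4500 / (0.4·0.4500 + 0.6·0.5500) ≈ 0.3529
After pressure gauge='out-of-range': P(faulty) = 0.75·0.3529 / (0.75·0.3529 + 0.5·0.6471) ≈ 0.4500
After pressure gauge='out-of-range': P(faulty) = 0.75·0.4500 / (0.75·0.4500 + 0.5·0.5500) ≈ 0.5510
After vibration sensor='normal': P(faulty) = 0.4·0.5510 / (0.4·0.5510 + 0.6·0.4490) ≈ 0.4500
After pressure gauge='out-of-range': P(faulty) = 0.75·0.4500 / (0.75·0.4500 + 0.5·0.5500) ≈ 0.5510

0.551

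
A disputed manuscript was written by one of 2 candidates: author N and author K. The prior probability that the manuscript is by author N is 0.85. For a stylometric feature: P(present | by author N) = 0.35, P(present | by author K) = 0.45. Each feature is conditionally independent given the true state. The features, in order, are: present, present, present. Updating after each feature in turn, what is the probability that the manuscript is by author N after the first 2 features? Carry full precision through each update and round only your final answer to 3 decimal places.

0.774

After 'present': P(author N) = 0.35·0.8500 / (0.35·0.8500 + 0.45·0.1500) ≈ 0.8151
After 'present': P(author N) = 0.35·0.8151 / (0.35·0.8151 + 0.45·0.1849) ≈ 0.7742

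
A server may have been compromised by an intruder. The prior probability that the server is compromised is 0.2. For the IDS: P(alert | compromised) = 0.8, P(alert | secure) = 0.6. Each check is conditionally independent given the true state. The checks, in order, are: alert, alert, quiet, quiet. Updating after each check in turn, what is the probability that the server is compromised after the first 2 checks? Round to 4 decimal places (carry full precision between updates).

Each posterior becomes the prior for the next update.
After 'alert': P(compromised) = 0.8·0.2000 / (0.8·0.2000 + 0.6·0.8000) ≈ 0.2500
After 'alert': P(compromised) = 0.8·0.2500 / (0.8·0.2500 + 0.6·0.7500) ≈ 0.3077

0.3077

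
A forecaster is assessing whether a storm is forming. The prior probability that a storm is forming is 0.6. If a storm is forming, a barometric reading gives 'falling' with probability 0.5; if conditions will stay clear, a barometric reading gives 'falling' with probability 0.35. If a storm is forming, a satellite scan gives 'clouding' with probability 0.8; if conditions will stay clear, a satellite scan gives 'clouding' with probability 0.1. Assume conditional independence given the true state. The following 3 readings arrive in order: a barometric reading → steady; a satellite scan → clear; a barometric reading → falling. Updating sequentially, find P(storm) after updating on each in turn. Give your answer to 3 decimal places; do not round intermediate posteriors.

0.268

After a barometric reading='steady': P(storm) = 0.5·0.6000 / (0.5·0.6000 + 0.65·0.4000) ≈ 0.5357
After a satellite scan='clear': P(storm) = 0.2·0.5357 / (0.2·0.5357 + 0.9·0.4643) ≈ 0.2041
After a barometric reading='falling': P(storm) = 0.5·0.2041 / (0.5·0.2041 + 0.35·0.7959) ≈ 0.2681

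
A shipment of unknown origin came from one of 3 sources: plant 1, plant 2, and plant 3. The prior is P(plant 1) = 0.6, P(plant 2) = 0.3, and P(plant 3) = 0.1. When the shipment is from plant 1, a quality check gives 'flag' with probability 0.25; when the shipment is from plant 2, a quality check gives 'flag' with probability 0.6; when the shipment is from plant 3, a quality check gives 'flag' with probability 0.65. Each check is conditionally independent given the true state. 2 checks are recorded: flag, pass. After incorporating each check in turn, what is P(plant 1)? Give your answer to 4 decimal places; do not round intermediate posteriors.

0.5428

After 'flag': normaliser = 0.25·0.6000 + 0.6·0.3000 + 0.65·0.1000; P(plant 1) ≈ 0.3797, P(plant 2) ≈ 0.4557, P(plant 3) ≈ 0.1646
After 'pass': normaliser = 0.75·0.3797 + 0.4·0.4557 + 0.35·0.1646; P(plant 1) ≈ 0.5428, P(plant 2) ≈ 0.3474, P(plant 3) ≈ 0.1098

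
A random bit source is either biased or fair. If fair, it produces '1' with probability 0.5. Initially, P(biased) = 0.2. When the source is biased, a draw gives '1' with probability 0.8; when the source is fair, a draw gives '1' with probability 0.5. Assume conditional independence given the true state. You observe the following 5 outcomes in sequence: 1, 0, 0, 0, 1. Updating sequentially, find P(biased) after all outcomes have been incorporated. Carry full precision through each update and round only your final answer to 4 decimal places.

After '1': P(biased) = 0.8·0.2000 / (0.8·0.2000 + 0.5·0.8000) ≈ 0.2857
After '0': P(biased) = 0.2·0.2857 / (0.2·0.2857 + 0.5·0.7143) ≈ 0.1379
After '0': P(biased) = 0.2·0.1379 / (0.2·0.1379 + 0.5·0.8621) ≈ 0.0602
After '0': P(biased) = 0.2·0.0602 / (0.2·0.0602 + 0.5·0.9398) ≈ 0.0250
After '1': P(biased) = 0.8·0.0250 / (0.8·0.0250 + 0.5·0.9750) ≈ 0.0393

0.0393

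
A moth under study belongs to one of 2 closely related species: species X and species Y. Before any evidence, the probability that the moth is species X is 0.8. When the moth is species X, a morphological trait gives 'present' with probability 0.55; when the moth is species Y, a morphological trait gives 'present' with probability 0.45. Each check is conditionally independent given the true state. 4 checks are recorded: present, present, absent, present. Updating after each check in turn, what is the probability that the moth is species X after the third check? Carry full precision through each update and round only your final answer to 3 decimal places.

0.830

Apply Bayes' rule sequentially, carrying P(species X) forward.
After 'present': P(species X) = 0.55·0.8000 / (0.55·0.8000 + 0.45·0.2000) ≈ 0.8302
After 'present': P(species X) = 0.55·0.8302 / (0.55·0.8302 + 0.45·0.1698) ≈ 0.8566
After 'absent': P(species X) = 0.45·0.8566 / (0.45·0.8566 + 0.55·0.1434) ≈ 0.8302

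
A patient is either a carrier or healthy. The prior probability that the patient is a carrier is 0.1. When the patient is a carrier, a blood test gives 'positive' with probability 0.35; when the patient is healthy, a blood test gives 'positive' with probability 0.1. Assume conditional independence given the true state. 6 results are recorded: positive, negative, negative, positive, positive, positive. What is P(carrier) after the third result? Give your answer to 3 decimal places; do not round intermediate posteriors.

After 'positive': P(carrier) = 0.35·0.1000 / (0.35·0.1000 + 0.1·0.9000) ≈ 0.2800
After 'negative': P(carrier) = 0.65·0.2800 / (0.65·0.2800 + 0.9·0.7200) ≈ 0.2193
After 'negative': P(carrier) = 0.65·0.2193 / (0.65·0.2193 + 0.9·0.7807) ≈ 0.1686

0.169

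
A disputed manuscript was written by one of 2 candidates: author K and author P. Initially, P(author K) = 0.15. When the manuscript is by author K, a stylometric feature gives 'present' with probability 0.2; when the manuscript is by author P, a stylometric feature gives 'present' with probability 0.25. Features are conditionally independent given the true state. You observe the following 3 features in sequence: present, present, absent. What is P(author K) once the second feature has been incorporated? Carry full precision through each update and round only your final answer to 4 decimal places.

After 'present': P(author K) = 0.2·0.1500 / (0.2·0.1500 + 0.25·0.8500) ≈ 0.1237
After 'present': P(author K) = 0.2·0.1237 / (0.2·0.1237 + 0.25·0.8763) ≈ 0.1015

0.1015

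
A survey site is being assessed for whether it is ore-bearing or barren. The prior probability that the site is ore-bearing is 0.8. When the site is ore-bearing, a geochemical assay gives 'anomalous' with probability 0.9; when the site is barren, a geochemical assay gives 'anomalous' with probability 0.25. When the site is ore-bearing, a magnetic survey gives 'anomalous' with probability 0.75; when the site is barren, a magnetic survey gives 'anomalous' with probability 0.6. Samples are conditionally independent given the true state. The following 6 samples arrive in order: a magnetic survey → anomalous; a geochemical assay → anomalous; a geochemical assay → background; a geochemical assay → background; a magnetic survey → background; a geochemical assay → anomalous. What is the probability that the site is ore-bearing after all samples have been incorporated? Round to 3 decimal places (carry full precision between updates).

0.419

Each posterior becomes the prior for the next update.
After a magnetic survey='anomalous': P(ore) = 0.75·0.8000 / (0.75·0.8000 + 0.6·0.2000) ≈ 0.8333
After a geochemical assay='anomalous': P(ore) = 0.9·0.8333 / (0.9·0.8333 + 0.25·0.1667) ≈ 0.9474
After a geochemical assay='background': P(ore) = 0.1·0.9474 / (0.1·0.9474 + 0.75·0.0526) ≈ 0.7059
After a geochemical assay='background': P(ore) = 0.1·0.7059 / (0.1·0.7059 + 0.75·0.2941) ≈ 0.2424
After a magnetic survey='background': P(ore) = 0.25·0.2424 / (0.25·0.2424 + 0.4·0.7576) ≈ 0.1667
After a geochemical assay='anomalous': P(ore) = 0.9·0.1667 / (0.9·0.1667 + 0.25·0.8333) ≈ 0.4186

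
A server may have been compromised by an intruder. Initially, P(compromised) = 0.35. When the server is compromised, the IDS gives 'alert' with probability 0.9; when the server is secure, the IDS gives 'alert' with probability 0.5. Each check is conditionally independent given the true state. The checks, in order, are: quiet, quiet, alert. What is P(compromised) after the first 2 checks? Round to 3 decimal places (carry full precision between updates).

0.021

After 'quiet': P(compromised) = 0.1·0.3500 / (0.1·0.3500 + 0.5·0.6500) ≈ 0.0972
After 'quiet': P(compromised) = 0.1·0.0972 / (0.1·0.0972 + 0.5·0.9028) ≈ 0.0211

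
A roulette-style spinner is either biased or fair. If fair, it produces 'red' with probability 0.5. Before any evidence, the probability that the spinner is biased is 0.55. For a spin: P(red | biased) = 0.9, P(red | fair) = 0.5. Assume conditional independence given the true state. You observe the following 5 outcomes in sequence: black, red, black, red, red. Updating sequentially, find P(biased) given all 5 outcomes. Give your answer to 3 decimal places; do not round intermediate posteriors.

0.222

Apply Bayes' rule sequentially, carrying P(biased) forward.
After 'black': P(biased) = 0.1·0.5500 / (0.1·0.5500 + 0.5·0.4500) ≈ 0.1964
After 'red': P(biased) = 0.9·0.1964 / (0.9·0.1964 + 0.5·0.8036) ≈ 0.3056
After 'black': P(biased) = 0.1·0.3056 / (0.1·0.3056 + 0.5·0.6944) ≈ 0.0809
After 'red': P(biased) = 0.9·0.0809 / (0.9·0.0809 + 0.5·0.9191) ≈ 0.1367
After 'red': P(biased) = 0.9·0.1367 / (0.9·0.1367 + 0.5·0.8633) ≈ 0.2219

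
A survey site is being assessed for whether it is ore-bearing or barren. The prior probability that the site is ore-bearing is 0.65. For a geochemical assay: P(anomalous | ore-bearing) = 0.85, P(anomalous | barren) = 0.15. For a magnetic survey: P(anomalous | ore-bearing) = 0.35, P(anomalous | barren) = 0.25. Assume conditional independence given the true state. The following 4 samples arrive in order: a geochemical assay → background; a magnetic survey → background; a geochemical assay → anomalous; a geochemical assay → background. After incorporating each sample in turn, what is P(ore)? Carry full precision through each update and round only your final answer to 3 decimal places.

After a geochemical assay='background': P(ore) = 0.15·0.6500 / (0.15·0.6500 + 0.85·0.3500) ≈ 0.2468
After a magnetic survey='background': P(ore) = 0.65·0.2468 / (0.65·0.2468 + 0.75·0.7532) ≈ 0.2212
After a geochemical assay='anomalous': P(ore) = 0.85·0.2212 / (0.85·0.2212 + 0.15·0.7788) ≈ 0.6168
After a geochemical assay='background': P(ore) = 0.15·0.6168 / (0.15·0.6168 + 0.85·0.3832) ≈ 0.2212

0.221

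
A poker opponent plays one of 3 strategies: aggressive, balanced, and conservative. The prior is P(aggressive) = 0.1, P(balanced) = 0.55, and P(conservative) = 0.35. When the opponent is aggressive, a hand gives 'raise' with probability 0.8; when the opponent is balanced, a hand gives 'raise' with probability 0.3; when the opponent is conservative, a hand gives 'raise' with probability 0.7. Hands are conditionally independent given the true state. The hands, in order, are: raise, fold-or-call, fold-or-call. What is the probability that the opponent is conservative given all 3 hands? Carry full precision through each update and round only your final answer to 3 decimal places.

0.208

After 'raise': normaliser = 0.8·0.1000 + 0.3·0.5500 + 0.7·0.3500; P(aggressive) ≈ 0.1633, P(balanced) ≈ 0.3367, P(conservative) ≈ 0.5000
After 'fold-or-call': normaliser = 0.2·0.1633 + 0.7·0.3367 + 0.3·0.5000; P(aggressive) ≈ 0.0780, P(balanced) ≈ 0.5634, P(conservative) ≈ 0.3585
After 'fold-or-call': normaliser = 0.2·0.0780 + 0.7·0.5634 + 0.3·0.3585; P(aggressive) ≈ 0.0302, P(balanced) ≈ 0.7620, P(conservative) ≈ 0.2078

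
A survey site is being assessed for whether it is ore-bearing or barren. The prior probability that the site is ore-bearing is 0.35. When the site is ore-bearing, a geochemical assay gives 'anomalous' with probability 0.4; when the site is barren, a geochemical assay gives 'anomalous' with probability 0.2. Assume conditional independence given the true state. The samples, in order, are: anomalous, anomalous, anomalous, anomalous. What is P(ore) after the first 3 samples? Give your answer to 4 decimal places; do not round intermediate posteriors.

0.8116

Each posterior becomes the prior for the next update.
After 'anomalous': P(ore) = 0.4·0.3500 / (0.4·0.3500 + 0.2·0.6500) ≈ 0.5185
After 'anomalous': P(ore) = 0.4·0.5185 / (0.4·0.5185 + 0.2·0.4815) ≈ 0.6829
After 'anomalous': P(ore) = 0.4·0.6829 / (0.4·0.6829 + 0.2·0.3171) ≈ 0.8116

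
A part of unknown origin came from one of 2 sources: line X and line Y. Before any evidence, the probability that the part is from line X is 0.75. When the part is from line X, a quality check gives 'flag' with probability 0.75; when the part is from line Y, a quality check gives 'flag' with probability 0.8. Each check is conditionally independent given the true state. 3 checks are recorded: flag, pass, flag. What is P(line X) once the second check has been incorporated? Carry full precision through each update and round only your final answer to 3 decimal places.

After 'flag': P(line X) = 0.75·0.7500 / (0.75·0.7500 + 0.8·0.2500) ≈ 0.7377
After 'pass': P(line X) = 0.25·0.7377 / (0.25·0.7377 + 0.2·0.2623) ≈ 0.7785

0.779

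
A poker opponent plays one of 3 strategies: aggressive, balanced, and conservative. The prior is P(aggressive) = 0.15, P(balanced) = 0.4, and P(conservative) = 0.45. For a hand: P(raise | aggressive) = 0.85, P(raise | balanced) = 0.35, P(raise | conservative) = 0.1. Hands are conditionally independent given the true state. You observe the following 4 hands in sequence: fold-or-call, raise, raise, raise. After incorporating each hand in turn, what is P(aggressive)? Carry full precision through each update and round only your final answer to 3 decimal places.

Apply Bayes' rule sequentially, carrying P(aggressive) forward.
After 'fold-or-call': normaliser = 0.15·0.1500 + 0.65·0.4000 + 0.9·0.4500; P(aggressive) ≈ 0.0327, P(balanced) ≈ 0.3782, P(conservative) ≈ 0.5891
After 'raise': normaliser = 0.85·0.0327 + 0.35·0.3782 + 0.1·0.5891; P(aggressive) ≈ 0.1270, P(balanced) ≈ 0.6041, P(conservative) ≈ 0.2689
After 'raise': normaliser = 0.85·0.1270 + 0.35·0.6041 + 0.1·0.2689; P(aggressive) ≈ 0.3117, P(balanced) ≈ 0.6107, P(conservative) ≈ 0.0777
After 'raise': normaliser = 0.85·0.3117 + 0.35·0.6107 + 0.1·0.0777; P(aggressive) ≈ 0.5446, P(balanced) ≈ 0.4394, P(conservative) ≈ 0.0160

0.545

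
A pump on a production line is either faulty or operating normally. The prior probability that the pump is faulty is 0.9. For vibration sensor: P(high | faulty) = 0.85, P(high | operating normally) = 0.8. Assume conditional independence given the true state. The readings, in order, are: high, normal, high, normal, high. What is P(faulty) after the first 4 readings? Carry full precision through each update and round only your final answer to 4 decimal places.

0.8511

After 'high': P(faulty) = 0.85·0.9000 / (0.85·0.9000 + 0.8·0.1000) ≈ 0.9053
After 'normal': P(faulty) = 0.15·0.9053 / (0.15·0.9053 + 0.2·0.0947) ≈ 0.8776
After 'high': P(faulty) = 0.85·0.8776 / (0.85·0.8776 + 0.8·0.1224) ≈ 0.8840
After 'normal': P(faulty) = 0.15·0.8840 / (0.15·0.8840 + 0.2·0.1160) ≈ 0.8511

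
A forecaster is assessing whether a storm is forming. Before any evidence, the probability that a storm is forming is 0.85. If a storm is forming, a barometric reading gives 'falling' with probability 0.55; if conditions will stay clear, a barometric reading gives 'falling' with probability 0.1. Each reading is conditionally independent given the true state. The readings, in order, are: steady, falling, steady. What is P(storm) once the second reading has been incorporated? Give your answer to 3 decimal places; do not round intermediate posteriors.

After 'steady': P(storm) = 0.45·0.8500 / (0.45·0.8500 + 0.9·0.1500) ≈ 0.7391
After 'falling': P(storm) = 0.55·0.7391 / (0.55·0.7391 + 0.1·0.2609) ≈ 0.9397

0.940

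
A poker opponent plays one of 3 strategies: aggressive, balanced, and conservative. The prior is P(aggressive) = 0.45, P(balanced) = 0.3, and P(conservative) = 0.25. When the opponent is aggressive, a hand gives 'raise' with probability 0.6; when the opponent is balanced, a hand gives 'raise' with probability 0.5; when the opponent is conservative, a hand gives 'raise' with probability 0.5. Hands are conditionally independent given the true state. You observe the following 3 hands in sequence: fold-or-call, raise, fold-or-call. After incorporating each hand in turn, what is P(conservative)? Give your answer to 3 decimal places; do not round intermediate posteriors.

0.279

After 'fold-or-call': normaliser = 0.4·0.4500 + 0.5·0.3000 + 0.5·0.2500; P(aggressive) ≈ 0.3956, P(balanced) ≈ 0.3297, P(conservative) ≈ 0.2747
After 'raise': normaliser = 0.6·0.3956 + 0.5·0.3297 + 0.5·0.2747; P(aggressive) ≈ 0.4399, P(balanced) ≈ 0.3055, P(conservative) ≈ 0.2546
After 'fold-or-call': normaliser = 0.4·0.4399 + 0.5·0.3055 + 0.5·0.2546; P(aggressive) ≈ 0.3859, P(balanced) ≈ 0.3350, P(conservative) ≈ 0.2791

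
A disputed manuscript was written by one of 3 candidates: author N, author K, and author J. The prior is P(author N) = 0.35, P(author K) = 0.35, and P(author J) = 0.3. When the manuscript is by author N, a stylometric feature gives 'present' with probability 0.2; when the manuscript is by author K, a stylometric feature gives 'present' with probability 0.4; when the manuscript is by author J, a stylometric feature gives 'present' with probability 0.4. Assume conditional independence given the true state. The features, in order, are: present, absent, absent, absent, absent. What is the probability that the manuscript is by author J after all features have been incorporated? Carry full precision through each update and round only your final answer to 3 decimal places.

0.249

After 'present': normaliser = 0.2·0.3500 + 0.4·0.3500 + 0.4·0.3000; P(author N) ≈ 0.2121, P(author K) ≈ 0.4242, P(author J) ≈ 0.3636
After 'absent': normaliser = 0.8·0.2121 + 0.6·0.4242 + 0.6·0.3636; P(author N) ≈ 0.2642, P(author K) ≈ 0.3962, P(author J) ≈ 0.3396
After 'absent': normaliser = 0.8·0.2642 + 0.6·0.3962 + 0.6·0.3396; P(author N) ≈ 0.3237, P(author K) ≈ 0.3642, P(author J) ≈ 0.3121
After 'absent': normaliser = 0.8·0.3237 + 0.6·0.3642 + 0.6·0.3121; P(author N) ≈ 0.3896, P(author K) ≈ 0.3287, P(author J) ≈ 0.2817
After 'absent': normaliser = 0.8·0.3896 + 0.6·0.3287 + 0.6·0.2817; P(author N) ≈ 0.4597, P(author K) ≈ 0.2909, P(author J) ≈ 0.2494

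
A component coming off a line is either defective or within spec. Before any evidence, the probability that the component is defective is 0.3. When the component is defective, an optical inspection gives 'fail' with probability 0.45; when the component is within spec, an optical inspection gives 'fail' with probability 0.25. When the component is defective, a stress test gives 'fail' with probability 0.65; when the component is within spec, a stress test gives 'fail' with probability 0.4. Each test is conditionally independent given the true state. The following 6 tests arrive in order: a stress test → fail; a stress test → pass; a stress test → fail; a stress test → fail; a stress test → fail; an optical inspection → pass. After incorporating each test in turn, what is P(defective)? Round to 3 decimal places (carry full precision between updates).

After a stress test='fail': P(defective) = 0.65·0.3000 / (0.65·0.3000 + 0.4·0.7000) ≈ 0.4105
After a stress test='pass': P(defective) = 0.35·0.4105 / (0.35·0.4105 + 0.6·0.5895) ≈ 0.2889
After a stress test='fail': P(defective) = 0.65·0.2889 / (0.65·0.2889 + 0.4·0.7111) ≈ 0.3976
After a stress test='fail': P(defective) = 0.65·0.3976 / (0.65·0.3976 + 0.4·0.6024) ≈ 0.5176
After a stress test='fail': P(defective) = 0.65·0.5176 / (0.65·0.5176 + 0.4·0.4824) ≈ 0.6355
After an optical inspection='pass': P(defective) = 0.55·0.6355 / (0.55·0.6355 + 0.75·0.3645) ≈ 0.5611

0.561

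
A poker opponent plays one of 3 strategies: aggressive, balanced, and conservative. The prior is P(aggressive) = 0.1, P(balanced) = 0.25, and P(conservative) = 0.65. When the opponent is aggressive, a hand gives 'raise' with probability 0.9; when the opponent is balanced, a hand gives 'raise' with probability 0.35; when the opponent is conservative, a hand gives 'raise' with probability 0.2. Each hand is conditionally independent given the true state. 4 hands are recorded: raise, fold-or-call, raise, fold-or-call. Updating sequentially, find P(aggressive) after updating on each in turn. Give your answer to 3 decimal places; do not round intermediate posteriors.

After 'raise': normaliser = 0.9·0.1000 + 0.35·0.2500 + 0.2·0.6500; P(aggressive) ≈ 0.2927, P(balanced) ≈ 0.2846, P(conservative) ≈ 0.4228
After 'fold-or-call': normaliser = 0.1·0.2927 + 0.65·0.2846 + 0.8·0.4228; P(aggressive) ≈ 0.0530, P(balanced) ≈ 0.3348, P(conservative) ≈ 0.6122
After 'raise': normaliser = 0.9·0.0530 + 0.35·0.3348 + 0.2·0.6122; P(aggressive) ≈ 0.1660, P(balanced) ≈ 0.4079, P(conservative) ≈ 0.4262
After 'fold-or-call': normaliser = 0.1·0.1660 + 0.65·0.4079 + 0.8·0.4262; P(aggressive) ≈ 0.0267, P(balanced) ≈ 0.4258, P(conservative) ≈ 0.5476

0.027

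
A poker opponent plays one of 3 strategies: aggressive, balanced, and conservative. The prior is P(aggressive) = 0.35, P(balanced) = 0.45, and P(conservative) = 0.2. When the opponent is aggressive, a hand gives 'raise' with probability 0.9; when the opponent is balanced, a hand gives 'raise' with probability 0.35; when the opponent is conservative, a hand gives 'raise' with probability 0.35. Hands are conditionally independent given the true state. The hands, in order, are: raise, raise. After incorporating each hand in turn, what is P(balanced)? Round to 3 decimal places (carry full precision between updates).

After 'raise': normaliser = 0.9·0.3500 + 0.35·0.4500 + 0.35·0.2000; P(aggressive) ≈ 0.5806, P(balanced) ≈ 0.2903, P(conservative) ≈ 0.1290
After 'raise': normaliser = 0.9·0.5806 + 0.35·0.2903 + 0.35·0.1290; P(aggressive) ≈ 0.7807, P(balanced) ≈ 0.1518, P(conservative) ≈ 0.0675

0.152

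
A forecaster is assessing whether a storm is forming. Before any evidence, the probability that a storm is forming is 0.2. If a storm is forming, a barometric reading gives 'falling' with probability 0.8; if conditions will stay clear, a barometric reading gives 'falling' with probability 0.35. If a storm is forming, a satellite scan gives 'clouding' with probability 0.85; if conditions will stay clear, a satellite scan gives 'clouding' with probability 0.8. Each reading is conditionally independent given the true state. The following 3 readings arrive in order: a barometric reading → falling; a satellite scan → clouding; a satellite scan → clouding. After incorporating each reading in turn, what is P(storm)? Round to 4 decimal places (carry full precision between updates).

0.3921

After a barometric reading='falling': P(storm) = 0.8·0.2000 / (0.8·0.2000 + 0.35·0.8000) ≈ 0.3636
After a satellite scan='clouding': P(storm) = 0.85·0.3636 / (0.85·0.3636 + 0.8·0.6364) ≈ 0.3778
After a satellite scan='clouding': P(storm) = 0.85·0.3778 / (0.85·0.3778 + 0.8·0.6222) ≈ 0.3921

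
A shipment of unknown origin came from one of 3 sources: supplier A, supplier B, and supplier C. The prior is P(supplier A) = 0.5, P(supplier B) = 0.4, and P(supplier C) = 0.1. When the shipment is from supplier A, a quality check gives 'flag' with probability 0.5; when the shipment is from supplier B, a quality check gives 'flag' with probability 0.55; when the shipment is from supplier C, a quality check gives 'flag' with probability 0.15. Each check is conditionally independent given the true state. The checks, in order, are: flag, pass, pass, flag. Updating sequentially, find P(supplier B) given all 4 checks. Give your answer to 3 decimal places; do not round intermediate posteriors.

0.427

After 'flag': normaliser = 0.5·0.5000 + 0.55·0.4000 + 0.15·0.1000; P(supplier A) ≈ 0.5155, P(supplier B) ≈ 0.4536, P(supplier C) ≈ 0.0309
After 'pass': normaliser = 0.5·0.5155 + 0.45·0.4536 + 0.85·0.0309; P(supplier A) ≈ 0.5280, P(supplier B) ≈ 0.4182, P(supplier C) ≈ 0.0539
After 'pass': normaliser = 0.5·0.5280 + 0.45·0.4182 + 0.85·0.0539; P(supplier A) ≈ 0.5302, P(supplier B) ≈ 0.3779, P(supplier C) ≈ 0.0919
After 'flag': normaliser = 0.5·0.5302 + 0.55·0.3779 + 0.15·0.0919; P(supplier A) ≈ 0.5446, P(supplier B) ≈ 0.4270, P(supplier C) ≈ 0.0283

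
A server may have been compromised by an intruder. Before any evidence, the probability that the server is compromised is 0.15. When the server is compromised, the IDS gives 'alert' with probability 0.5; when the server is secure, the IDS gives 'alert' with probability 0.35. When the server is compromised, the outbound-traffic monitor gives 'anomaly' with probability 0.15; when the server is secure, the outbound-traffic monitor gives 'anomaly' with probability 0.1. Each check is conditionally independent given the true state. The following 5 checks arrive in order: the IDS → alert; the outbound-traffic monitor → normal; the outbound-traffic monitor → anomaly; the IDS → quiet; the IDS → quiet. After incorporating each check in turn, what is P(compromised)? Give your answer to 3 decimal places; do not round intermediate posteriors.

Apply Bayes' rule sequentially, carrying P(compromised) forward.
After the IDS='alert': P(compromised) = 0.5·0.1500 / (0.5·0.1500 + 0.35·0.8500) ≈ 0.2013
After the outbound-traffic monitor='normal': P(compromised) = 0.85·0.2013 / (0.85·0.2013 + 0.9·0.7987) ≈ 0.1923
After the outbound-traffic monitor='anomaly': P(compromised) = 0.15·0.1923 / (0.15·0.1923 + 0.1·0.8077) ≈ 0.2632
After the IDS='quiet': P(compromised) = 0.5·0.2632 / (0.5·0.2632 + 0.65·0.7368) ≈ 0.2155
After the IDS='quiet': P(compromised) = 0.5·0.2155 / (0.5·0.2155 + 0.65·0.7845) ≈ 0.1745

0.174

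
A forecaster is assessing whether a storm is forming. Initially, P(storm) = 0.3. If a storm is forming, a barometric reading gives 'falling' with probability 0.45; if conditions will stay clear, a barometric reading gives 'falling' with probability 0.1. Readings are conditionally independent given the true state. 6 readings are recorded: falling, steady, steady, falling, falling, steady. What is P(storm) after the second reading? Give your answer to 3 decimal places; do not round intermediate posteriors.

0.541

After 'falling': P(storm) = 0.45·0.3000 / (0.45·0.3000 + 0.1·0.7000) ≈ 0.6585
After 'steady': P(storm) = 0.55·0.6585 / (0.55·0.6585 + 0.9·0.3415) ≈ 0.5410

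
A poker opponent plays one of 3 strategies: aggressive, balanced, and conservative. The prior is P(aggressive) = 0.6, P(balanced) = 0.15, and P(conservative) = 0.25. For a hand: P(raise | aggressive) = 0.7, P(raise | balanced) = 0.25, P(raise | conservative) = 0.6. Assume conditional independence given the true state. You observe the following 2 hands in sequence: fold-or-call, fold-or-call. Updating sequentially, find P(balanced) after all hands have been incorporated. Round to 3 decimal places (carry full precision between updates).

0.473

Each posterior becomes the prior for the next update.
After 'fold-or-call': normaliser = 0.3·0.6000 + 0.75·0.1500 + 0.4·0.2500; P(aggressive) ≈ 0.4586, P(balanced) ≈ 0.2866, P(conservative) ≈ 0.2548
After 'fold-or-call': normaliser = 0.3·0.4586 + 0.75·0.2866 + 0.4·0.2548; P(aggressive) ≈ 0.3027, P(balanced) ≈ 0.4730, P(conservative) ≈ 0.2242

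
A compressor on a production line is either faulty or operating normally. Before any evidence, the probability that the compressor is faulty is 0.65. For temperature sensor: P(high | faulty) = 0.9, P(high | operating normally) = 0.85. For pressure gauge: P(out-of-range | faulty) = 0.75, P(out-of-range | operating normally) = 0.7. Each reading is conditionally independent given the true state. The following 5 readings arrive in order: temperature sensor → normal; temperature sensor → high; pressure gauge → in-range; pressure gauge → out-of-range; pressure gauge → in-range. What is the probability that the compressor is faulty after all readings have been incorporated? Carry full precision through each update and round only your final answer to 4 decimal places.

Each posterior becomes the prior for the next update.
After temperature sensor='normal': P(faulty) = 0.1·0.6500 / (0.1·0.6500 + 0.15·0.3500) ≈ 0.5532
After temperature sensor='high': P(faulty) = 0.9·0.5532 / (0.9·0.5532 + 0.85·0.4468) ≈ 0.5673
After pressure gauge='in-range': P(faulty) = 0.25·0.5673 / (0.25·0.5673 + 0.3·0.4327) ≈ 0.5221
After pressure gauge='out-of-range': P(faulty) = 0.75·0.5221 / (0.75·0.5221 + 0.7·0.4779) ≈ 0.5393
After pressure gauge='in-range': P(faulty) = 0.25·0.5393 / (0.25·0.5393 + 0.3·0.4607) ≈ 0.4938

0.4938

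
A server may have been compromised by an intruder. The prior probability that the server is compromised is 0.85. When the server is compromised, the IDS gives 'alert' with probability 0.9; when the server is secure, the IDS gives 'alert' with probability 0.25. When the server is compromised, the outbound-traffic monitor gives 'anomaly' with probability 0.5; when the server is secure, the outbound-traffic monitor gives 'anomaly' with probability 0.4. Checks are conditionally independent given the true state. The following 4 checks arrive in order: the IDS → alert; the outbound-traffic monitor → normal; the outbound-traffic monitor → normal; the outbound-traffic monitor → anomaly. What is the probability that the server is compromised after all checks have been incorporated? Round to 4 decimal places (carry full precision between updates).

0.9465

After the IDS='alert': P(compromised) = 0.9·0.8500 / (0.9·0.8500 + 0.25·0.1500) ≈ 0.9533
After the outbound-traffic monitor='normal': P(compromised) = 0.5·0.9533 / (0.5·0.9533 + 0.6·0.0467) ≈ 0.9444
After the outbound-traffic monitor='normal': P(compromised) = 0.5·0.9444 / (0.5·0.9444 + 0.6·0.0556) ≈ 0.9341
After the outbound-traffic monitor='anomaly': P(compromised) = 0.5·0.9341 / (0.5·0.9341 + 0.4·0.0659) ≈ 0.9465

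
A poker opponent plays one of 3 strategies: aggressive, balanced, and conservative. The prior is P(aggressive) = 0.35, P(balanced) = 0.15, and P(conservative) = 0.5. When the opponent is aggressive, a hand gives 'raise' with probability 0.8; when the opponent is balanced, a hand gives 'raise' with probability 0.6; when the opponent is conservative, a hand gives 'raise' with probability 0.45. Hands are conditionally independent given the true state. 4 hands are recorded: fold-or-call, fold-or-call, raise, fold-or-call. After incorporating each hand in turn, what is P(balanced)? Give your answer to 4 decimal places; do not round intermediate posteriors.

After 'fold-or-call': normaliser = 0.2·0.3500 + 0.4·0.1500 + 0.55·0.5000; P(aggressive) ≈ 0.1728, P(balanced) ≈ 0.1481, P(conservative) ≈ 0.6790
After 'fold-or-call': normaliser = 0.2·0.1728 + 0.4·0.1481 + 0.55·0.6790; P(aggressive) ≈ 0.0740, P(balanced) ≈ 0.1268, P(conservative) ≈ 0.7992
After 'raise': normaliser = 0.8·0.0740 + 0.6·0.1268 + 0.45·0.7992; P(aggressive) ≈ 0.1196, P(balanced) ≈ 0.1537, P(conservative) ≈ 0.7267
After 'fold-or-call': normaliser = 0.2·0.1196 + 0.4·0.1537 + 0.55·0.7267; P(aggressive) ≈ 0.0493, P(balanced) ≈ 0.1268, P(conservative) ≈ 0.8239

0.1268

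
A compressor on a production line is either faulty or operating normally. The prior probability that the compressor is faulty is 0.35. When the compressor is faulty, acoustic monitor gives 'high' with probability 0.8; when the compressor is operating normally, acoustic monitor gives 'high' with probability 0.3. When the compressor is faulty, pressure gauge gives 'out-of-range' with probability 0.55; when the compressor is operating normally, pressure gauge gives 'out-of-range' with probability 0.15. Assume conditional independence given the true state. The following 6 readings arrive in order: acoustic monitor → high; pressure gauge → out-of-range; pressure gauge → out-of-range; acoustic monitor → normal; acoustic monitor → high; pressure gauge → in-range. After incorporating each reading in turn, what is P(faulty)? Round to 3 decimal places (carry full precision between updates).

0.886

After acoustic monitor='high': P(faulty) = 0.8·0.3500 / (0.8·0.3500 + 0.3·0.6500) ≈ 0.5895
After pressure gauge='out-of-range': P(faulty) = 0.55·0.5895 / (0.55·0.5895 + 0.15·0.4105) ≈ 0.8404
After pressure gauge='out-of-range': P(faulty) = 0.55·0.8404 / (0.55·0.8404 + 0.15·0.1596) ≈ 0.9508
After acoustic monitor='normal': P(faulty) = 0.2·0.9508 / (0.2·0.9508 + 0.7·0.0492) ≈ 0.8465
After acoustic monitor='high': P(faulty) = 0.8·0.8465 / (0.8·0.8465 + 0.3·0.1535) ≈ 0.9363
After pressure gauge='in-range': P(faulty) = 0.45·0.9363 / (0.45·0.9363 + 0.85·0.0637) ≈ 0.8862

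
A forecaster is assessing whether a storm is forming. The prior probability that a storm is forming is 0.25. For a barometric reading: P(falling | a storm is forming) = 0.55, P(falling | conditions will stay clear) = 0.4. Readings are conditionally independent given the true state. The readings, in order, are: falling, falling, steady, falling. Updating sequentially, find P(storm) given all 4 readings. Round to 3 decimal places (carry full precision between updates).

0.394

Apply Bayes' rule sequentially, carrying P(storm) forward.
After 'falling': P(storm) = 0.55·0.2500 / (0.55·0.2500 + 0.4·0.7500) ≈ 0.3143
After 'falling': P(storm) = 0.55·0.3143 / (0.55·0.3143 + 0.4·0.6857) ≈ 0.3866
After 'steady': P(storm) = 0.45·0.3866 / (0.45·0.3866 + 0.6·0.6134) ≈ 0.3210
After 'falling': P(storm) = 0.55·0.3210 / (0.55·0.3210 + 0.4·0.6790) ≈ 0.3939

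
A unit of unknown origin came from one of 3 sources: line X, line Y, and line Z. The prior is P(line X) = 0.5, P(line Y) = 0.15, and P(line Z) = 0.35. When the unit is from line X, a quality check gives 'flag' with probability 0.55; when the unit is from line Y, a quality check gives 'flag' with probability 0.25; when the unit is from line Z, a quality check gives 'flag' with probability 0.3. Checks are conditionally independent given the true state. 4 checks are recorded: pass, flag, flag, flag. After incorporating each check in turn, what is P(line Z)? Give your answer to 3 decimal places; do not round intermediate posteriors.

0.144

Each posterior becomes the prior for the next update.
After 'pass': normaliser = 0.45·0.5000 + 0.75·0.1500 + 0.7·0.3500; P(line X) ≈ 0.3863, P(line Y) ≈ 0.1931, P(line Z) ≈ 0.4206
After 'flag': normaliser = 0.55·0.3863 + 0.25·0.1931 + 0.3·0.4206; P(line X) ≈ 0.5491, P(line Y) ≈ 0.1248, P(line Z) ≈ 0.3261
After 'flag': normaliser = 0.55·0.5491 + 0.25·0.1248 + 0.3·0.3261; P(line X) ≈ 0.7006, P(line Y) ≈ 0.0724, P(line Z) ≈ 0.2270
After 'flag': normaliser = 0.55·0.7006 + 0.25·0.0724 + 0.3·0.2270; P(line X) ≈ 0.8172, P(line Y) ≈ 0.0384, P(line Z) ≈ 0.1444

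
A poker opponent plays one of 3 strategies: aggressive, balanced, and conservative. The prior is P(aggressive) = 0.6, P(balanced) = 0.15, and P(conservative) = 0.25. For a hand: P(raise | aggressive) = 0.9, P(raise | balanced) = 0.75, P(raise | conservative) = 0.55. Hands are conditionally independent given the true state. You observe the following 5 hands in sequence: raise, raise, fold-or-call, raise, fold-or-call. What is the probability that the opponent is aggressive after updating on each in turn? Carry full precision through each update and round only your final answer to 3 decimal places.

After 'raise': normaliser = 0.9·0.6000 + 0.75·0.1500 + 0.55·0.2500; P(aggressive) ≈ 0.6835, P(balanced) ≈ 0.1424, P(conservative) ≈ 0.1741
After 'raise': normaliser = 0.9·0.6835 + 0.75·0.1424 + 0.55·0.1741; P(aggressive) ≈ 0.7523, P(balanced) ≈ 0.1306, P(conservative) ≈ 0.1171
After 'fold-or-call': normaliser = 0.1·0.7523 + 0.25·0.1306 + 0.45·0.1171; P(aggressive) ≈ 0.4685, P(balanced) ≈ 0.2034, P(conservative) ≈ 0.3281
After 'raise': normaliser = 0.9·0.4685 + 0.75·0.2034 + 0.55·0.3281; P(aggressive) ≈ 0.5588, P(balanced) ≈ 0.2021, P(conservative) ≈ 0.2391
After 'fold-or-call': normaliser = 0.1·0.5588 + 0.25·0.2021 + 0.45·0.2391; P(aggressive) ≈ 0.2611, P(balanced) ≈ 0.2361, P(conservative) ≈ 0.5028

0.261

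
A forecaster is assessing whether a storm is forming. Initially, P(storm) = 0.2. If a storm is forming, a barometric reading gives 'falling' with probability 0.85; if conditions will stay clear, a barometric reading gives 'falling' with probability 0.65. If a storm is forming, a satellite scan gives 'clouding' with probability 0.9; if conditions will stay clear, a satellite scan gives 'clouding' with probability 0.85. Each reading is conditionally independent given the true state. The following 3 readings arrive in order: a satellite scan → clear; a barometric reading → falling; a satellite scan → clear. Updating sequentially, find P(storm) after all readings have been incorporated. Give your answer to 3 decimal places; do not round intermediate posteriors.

0.127

After a satellite scan='clear': P(storm) = 0.1·0.2000 / (0.1·0.2000 + 0.15·0.8000) ≈ 0.1429
After a barometric reading='falling': P(storm) = 0.85·0.1429 / (0.85·0.1429 + 0.65·0.8571) ≈ 0.1789
After a satellite scan='clear': P(storm) = 0.1·0.1789 / (0.1·0.1789 + 0.15·0.8211) ≈ 0.1269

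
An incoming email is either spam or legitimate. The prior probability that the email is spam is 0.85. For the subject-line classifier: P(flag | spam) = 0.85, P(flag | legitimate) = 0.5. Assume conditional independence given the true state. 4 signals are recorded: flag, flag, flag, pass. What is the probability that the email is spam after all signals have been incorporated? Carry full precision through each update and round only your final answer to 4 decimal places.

Each posterior becomes the prior for the next update.
After 'flag': P(spam) = 0.85·0.8500 / (0.85·0.8500 + 0.5·0.1500) ≈ 0.9060
After 'flag': P(spam) = 0.85·0.9060 / (0.85·0.9060 + 0.5·0.0940) ≈ 0.9425
After 'flag': P(spam) = 0.85·0.9425 / (0.85·0.9425 + 0.5·0.0575) ≈ 0.9653
After 'pass': P(spam) = 0.15·0.9653 / (0.15·0.9653 + 0.5·0.0347) ≈ 0.8931

0.8931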